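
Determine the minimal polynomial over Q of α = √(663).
m_α(x) = x^2 - 663

α satisfies α^2 - 663 = 0, so x^2 - 663 annihilates α. Since d = 663 is squarefree and ≠ 1, it is not a perfect square in Q, so x^2 - 663 has no rational root and is therefore irreducible over Q (a degree-2 polynomial over a field is irreducible iff it has no root). Hence m_α(x) = x^2 - 663.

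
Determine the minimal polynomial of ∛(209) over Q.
m_α(x) = x^3 - 209

α satisfies α^3 = 209, so x^3 - 209 annihilates α. By the rational root test, a rational root p/q (in lowest terms) of x^3 - 209 would satisfy p^3 = 209 q^3, forcing q = 1 and p^3 = 209; but 209 is not a perfect cube, contradiction. A monic cubic over Q with no rational root is irreducible (any nontrivial factorization would include a linear factor). Hence x^3 - 209 is the minimal polynomial of α, and in particular [Q(α):Q] = 3.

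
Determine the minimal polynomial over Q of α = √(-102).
m_α(x) = x^2 + 102

α satisfies α^2 + 102 = 0, so x^2 + 102 annihilates α. Since d = -102 is squarefree and ≠ 1, it is not a perfect square in Q, so x^2 + 102 has no rational root and is therefore irreducible over Q (a degree-2 polynomial over a field is irreducible iff it has no root). Hence m_α(x) = x^2 + 102.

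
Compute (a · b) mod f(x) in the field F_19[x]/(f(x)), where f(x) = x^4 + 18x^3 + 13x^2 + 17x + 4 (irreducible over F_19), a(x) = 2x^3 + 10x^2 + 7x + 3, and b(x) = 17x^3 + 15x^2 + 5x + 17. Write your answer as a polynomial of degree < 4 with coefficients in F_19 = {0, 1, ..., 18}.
a · b ≡ 16x^3 + x^2 + 5x + 14 (mod f(x))

Multiply in F_19[x]: a(x)·b(x) = (2x^3 + 10x^2 + 7x + 3)·(17x^3 + 15x^2 + 5x + 17) = 15x^6 + 10x^5 + 13x^4 + 12x^3 + 3x^2 + x + 13. This has degree ≥ 4, so divide by f(x) over F_19: 15x^6 + 10x^5 + 13x^4 + 12x^3 + 3x^2 + x + 13 = (15x^2 + 6x + 14)·(x^4 + 18x^3 + 13x^2 + 17x + 4) + (16x^3 + x^2 + 5x + 14). Hence a·b ≡ 16x^3 + x^2 + 5x + 14 (mod f). (F_19[x]/(f) is a field with 19^4 = 130321 elements since f is irreducible of degree 4.)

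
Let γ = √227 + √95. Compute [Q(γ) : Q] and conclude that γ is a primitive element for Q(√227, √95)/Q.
[Q(γ) : Q] = 4 (equivalently, Q(γ) = Q(√227, √95))

Obviously Q(γ) ⊆ Q(√227, √95), and [Q(√227, √95):Q] = 4 (since 227, 95 are distinct squarefree integers > 1 with 21565 not a perfect square). To show equality we compute the minimal polynomial of γ. From γ = √227 + √95: γ^2 = 227 + 2√(21565) + 95 = 322 + 2√(21565), so γ^2 - 322 = 2√(21565); squaring, (γ^2 - 322)^2 = 4·21565, i.e. γ^4 - 644γ^2 + 103684 - 86260 = 0, i.e. γ^4 - 644γ^2 + 17424 = 0. So γ is a root of x^4 - 644x^2 + 17424. This polynomial is irreducible over Q: it has no rational root (each ±√227 ± √95 is irrational), and any factorization into two quadratics over Q would force √(21565) ∈ Q (pairing opposite roots) or √227, √95 ∈ Q (other pairings), all impossible. Hence [Q(γ):Q] = 4 = [Q(√227, √95):Q], so Q(γ) = Q(√227, √95).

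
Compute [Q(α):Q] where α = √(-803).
[Q(α):Q] = 2

[Q(α):Q] equals the degree of the minimal polynomial of α. Here α^2 = -803 and x^2 + 803 is irreducible (d = -803 is squarefree, ≠ 1, hence not a square), so deg(m_α) = 2. Thus [Q(α):Q] = 2.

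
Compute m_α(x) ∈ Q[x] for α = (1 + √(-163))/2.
m_α(x) = x^2 - x + 41

From 2α - 1 = √(-163), squaring gives (2α - 1)^2 = -163, i.e. 4α^2 - 4α + 1 = -163, so α^2 - α + (1 + 163)/4 = 0. Since -163 ≡ 1 (mod 4), (1 + 163)/4 = 41 ∈ Z. The polynomial x^2 - x + 41 has discriminant 1 - 4·(41) = -163, which is not a perfect square in Q (d = -163 is squarefree and ≠ 1), so x^2 - x + 41 is irreducible over Q. It is the minimal polynomial of α.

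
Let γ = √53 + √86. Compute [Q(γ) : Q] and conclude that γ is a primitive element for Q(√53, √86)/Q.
[Q(γ) : Q] = 4 (equivalently, Q(γ) = Q(√53, √86))

Obviously Q(γ) ⊆ Q(√53, √86), and [Q(√53, √86):Q] = 4 (since 53, 86 are distinct squarefree integers > 1 with 4558 not a perfect square). To show equality we compute the minimal polynomial of γ. From γ = √53 + √86: γ^2 = 53 + 2√(4558) + 86 = 139 + 2√(4558), so γ^2 - 139 = 2√(4558); squaring, (γ^2 - 139)^2 = 4·4558, i.e. γ^4 - 278γ^2 + 19321 - 18232 = 0, i.e. γ^4 - 278γ^2 + 1089 = 0. So γ is a root of x^4 - 278x^2 + 1089. This polynomial is irreducible over Q: it has no rational root (each ±√53 ± √86 is irrational), and any factorization into two quadratics over Q would force √(4558) ∈ Q (pairing opposite roots) or √53, √86 ∈ Q (other pairings), all impossible. Hence [Q(γ):Q] = 4 = [Q(√53, √86):Q], so Q(γ) = Q(√53, √86).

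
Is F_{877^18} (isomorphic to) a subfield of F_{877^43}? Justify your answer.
No: F_{877^18} is not a subfield of F_{877^43}

F_{p^m} embeds in F_{p^n} iff m | n. Here 18 ∤ 43 (since 43 = 2·18 + 7 with remainder 7 ≠ 0), so F_{877^18} is not a subfield of F_{877^43}. Equivalently: if it were, the tower law would give 18 = [F_{877^18}:F_877] dividing [F_{877^43}:F_877] = 43, contradiction.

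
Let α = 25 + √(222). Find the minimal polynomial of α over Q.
m_α(x) = x^2 - 50x + 403

From α - 25 = √(222), squaring gives (α - 25)^2 = 222, i.e. α^2 - 50α + 625 = 222, so α^2 - 50α + 403 = 0. The discriminant of x^2 - 50x + 403 is (-50)^2 - 4·(403) = 2500 - 1612 = 888, and 4·(222) is not a perfect square in Q since 222 is squarefree and ≠ 1. Hence x^2 - 50x + 403 is irreducible over Q and is the minimal polynomial of α.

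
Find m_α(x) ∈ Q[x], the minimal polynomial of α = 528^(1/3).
m_α(x) = x^3 - 528

α satisfies α^3 = 528, so x^3 - 528 annihilates α. By the rational root test, a rational root p/q (in lowest terms) of x^3 - 528 would satisfy p^3 = 528 q^3, forcing q = 1 and p^3 = 528; but 528 is not a perfect cube, contradiction. A monic cubic over Q with no rational root is irreducible (any nontrivial factorization would include a linear factor). Hence x^3 - 528 is the minimal polynomial of α, and in particular [Q(α):Q] = 3.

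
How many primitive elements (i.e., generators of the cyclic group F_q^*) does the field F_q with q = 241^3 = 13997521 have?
There are φ(13997520) = 3732480 primitive elements

F_q^* is cyclic of order q - 1 = 13997520. A cyclic group of order m has exactly φ(m) generators. Here m = 13997520 = 2^4 · 3^2 · 5 · 19441, so the number of primitive elements is φ(13997520) = 3732480.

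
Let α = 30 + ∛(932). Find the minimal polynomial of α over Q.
m_α(x) = x^3 - 90x^2 + 2700x - 27932

Set β = α - 30 = ∛(932), so β^3 = 932. Then (α - 30)^3 - 932 = 0, i.e. α is a root of g(x) = (x - 30)^3 - 932 = x^3 - 90x^2 + 2700x - 27932. Since g(x) = h(x - 30) where h(x) = x^3 - 932, and h is irreducible over Q (because 932 is not a perfect cube, so h has no rational root, and a monic cubic with no rational root is irreducible), g is also irreducible (irreducibility is preserved under the substitution x → x - 30). Hence m_α(x) = x^3 - 90x^2 + 2700x - 27932.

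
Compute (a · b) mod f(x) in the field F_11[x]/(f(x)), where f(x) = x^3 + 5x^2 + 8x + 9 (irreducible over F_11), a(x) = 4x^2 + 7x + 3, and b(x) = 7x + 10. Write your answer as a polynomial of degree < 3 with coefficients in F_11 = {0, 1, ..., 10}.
a · b ≡ 4x^2 + 10x + 9 (mod f(x))

Multiply in F_11[x]: a(x)·b(x) = (4x^2 + 7x + 3)·(7x + 10) = 6x^3 + x^2 + 3x + 8. This has degree ≥ 3, so divide by f(x) over F_11: 6x^3 + x^2 + 3x + 8 = (6)·(x^3 + 5x^2 + 8x + 9) + (4x^2 + 10x + 9). Hence a·b ≡ 4x^2 + 10x + 9 (mod f). (F_11[x]/(f) is a field with 11^3 = 1331 elements since f is irreducible of degree 3.)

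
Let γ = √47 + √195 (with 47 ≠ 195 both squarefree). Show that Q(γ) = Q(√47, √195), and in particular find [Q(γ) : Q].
[Q(γ) : Q] = 4 (equivalently, Q(γ) = Q(√47, √195))

Obviously Q(γ) ⊆ Q(√47, √195), and [Q(√47, √195):Q] = 4 (since 47, 195 are distinct squarefree integers > 1 with 9165 not a perfect square). To show equality we compute the minimal polynomial of γ. From γ = √47 + √195: γ^2 = 47 + 2√(9165) + 195 = 242 + 2√(9165), so γ^2 - 242 = 2√(9165); squaring, (γ^2 - 242)^2 = 4·9165, i.e. γ^4 - 484γ^2 + 58564 - 36660 = 0, i.e. γ^4 - 484γ^2 + 21904 = 0. So γ is a root of x^4 - 484x^2 + 21904. This polynomial is irreducible over Q: it has no rational root (each ±√47 ± √195 is irrational), and any factorization into two quadratics over Q would force √(9165) ∈ Q (pairing opposite roots) or √47, √195 ∈ Q (other pairings), all impossible. Hence [Q(γ):Q] = 4 = [Q(√47, √195):Q], so Q(γ) = Q(√47, √195).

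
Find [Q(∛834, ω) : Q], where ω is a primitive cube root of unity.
[Q(∛834, ω) : Q] = 6

[Q(∛834):Q] = 3 (min poly x^3 - 834, irreducible since 834 is not a perfect cube). [Q(ω):Q] = 2 (min poly x^2 + x + 1). Since Q(∛834) ⊂ R and ω ∉ R, we have ω ∉ Q(∛834), so x^2 + x + 1 remains irreducible over Q(∛834) and [Q(∛834, ω) : Q(∛834)] = 2. By the tower law, [Q(∛834, ω) : Q] = 3 · 2 = 6. (In fact Q(∛834, ω) is the splitting field of x^3 - 834 over Q.)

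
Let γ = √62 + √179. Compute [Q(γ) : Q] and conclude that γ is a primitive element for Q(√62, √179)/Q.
[Q(γ) : Q] = 4 (equivalently, Q(γ) = Q(√62, √179))

Obviously Q(γ) ⊆ Q(√62, √179), and [Q(√62, √179):Q] = 4 (since 62, 179 are distinct squarefree integers > 1 with 11098 not a perfect square). To show equality we compute the minimal polynomial of γ. From γ = √62 + √179: γ^2 = 62 + 2√(11098) + 179 = 241 + 2√(11098), so γ^2 - 241 = 2√(11098); squaring, (γ^2 - 241)^2 = 4·11098, i.e. γ^4 - 482γ^2 + 58081 - 44392 = 0, i.e. γ^4 - 482γ^2 + 13689 = 0. So γ is a root of x^4 - 482x^2 + 13689. This polynomial is irreducible over Q: it has no rational root (each ±√62 ± √179 is irrational), and any factorization into two quadratics over Q would force √(11098) ∈ Q (pairing opposite roots) or √62, √179 ∈ Q (other pairings), all impossible. Hence [Q(γ):Q] = 4 = [Q(√62, √179):Q], so Q(γ) = Q(√62, √179).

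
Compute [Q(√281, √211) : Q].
[Q(√281, √211) : Q] = 4

[Q(√281):Q] = 2 (min poly x^2 - 281, irreducible since 281 is squarefree > 1). For the top step, suppose √211 ∈ Q(√281), say √211 = c + d√281 with c, d ∈ Q. Squaring: 211 = c^2 + 281d^2 + 2cd√281. Since √281 ∉ Q this forces 2cd = 0. If d = 0 then √211 = c ∈ Q, contradicting 211 squarefree > 1. If c = 0 then 211 = 281d^2, so 281·211 = (281d)^2 is a perfect square in Q — but 281·211 = 59291 is not a perfect square (since 281 and 211 are distinct squarefree integers). Contradiction. Hence √211 ∉ Q(√281), so x^2 - 211 stays irreducible over Q(√281) and [Q(√281, √211) : Q(√281)] = 2. By the tower law, [Q(√281, √211) : Q] = 2 · 2 = 4.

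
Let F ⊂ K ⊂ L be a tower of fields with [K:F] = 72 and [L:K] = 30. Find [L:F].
[L:F] = 2160

The tower law says that for any tower of field extensions F ⊂ K ⊂ L with finite degrees, [L:F] = [L:K] · [K:F]. Here this gives [L:F] = 30 · 72 = 2160.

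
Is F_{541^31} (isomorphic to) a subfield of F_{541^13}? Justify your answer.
No: F_{541^31} is not a subfield of F_{541^13}

F_{p^m} embeds in F_{p^n} iff m | n. Here 31 ∤ 13 (since 13 = 0·31 + 13 with remainder 13 ≠ 0), so F_{541^31} is not a subfield of F_{541^13}. Equivalently: if it were, the tower law would give 31 = [F_{541^31}:F_541] dividing [F_{541^13}:F_541] = 13, contradiction.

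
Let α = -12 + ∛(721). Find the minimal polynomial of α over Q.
m_α(x) = x^3 + 36x^2 + 432x + 1007

Set β = α + 12 = ∛(721), so β^3 = 721. Then (α + 12)^3 - 721 = 0, i.e. α is a root of g(x) = (x + 12)^3 - 721 = x^3 + 36x^2 + 432x + 1007. Since g(x) = h(x + 12) where h(x) = x^3 - 721, and h is irreducible over Q (because 721 is not a perfect cube, so h has no rational root, and a monic cubic with no rational root is irreducible), g is also irreducible (irreducibility is preserved under the substitution x → x + 12). Hence m_α(x) = x^3 + 36x^2 + 432x + 1007.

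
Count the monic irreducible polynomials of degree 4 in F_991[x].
There are 241120527120 monic irreducible polynomials of degree 4 over F_991

Each element of F_{991^4} that lies in no proper subfield is a root of exactly one monic irreducible of degree 4 over F_991, and each such polynomial has 4 distinct roots in F_{991^4}. By Möbius inversion the count is N_991(4) = (1/4) Σ_{d|4} μ(4/d) · 991^d = (1/4)(μ(4)·991^1 + μ(2)·991^2 + μ(1)·991^4) = 964482108480/4 = 241120527120.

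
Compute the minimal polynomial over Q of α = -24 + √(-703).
m_α(x) = x^2 + 48x + 1279

From α + 24 = √(-703), squaring gives (α + 24)^2 = -703, i.e. α^2 + 48α + 576 = -703, so α^2 + 48α + 1279 = 0. The discriminant of x^2 + 48x + 1279 is (48)^2 - 4·(1279) = 2304 - 5116 = -2812, and 4·(-703) is not a perfect square in Q since -703 is squarefree and ≠ 1. Hence x^2 + 48x + 1279 is irreducible over Q and is the minimal polynomial of α.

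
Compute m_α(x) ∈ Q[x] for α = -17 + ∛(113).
m_α(x) = x^3 + 51x^2 + 867x + 4800

Set β = α + 17 = ∛(113), so β^3 = 113. Then (α + 17)^3 - 113 = 0, i.e. α is a root of g(x) = (x + 17)^3 - 113 = x^3 + 51x^2 + 867x + 4800. Since g(x) = h(x + 17) where h(x) = x^3 - 113, and h is irreducible over Q (because 113 is not a perfect cube, so h has no rational root, and a monic cubic with no rational root is irreducible), g is also irreducible (irreducibility is preserved under the substitution x → x + 17). Hence m_α(x) = x^3 + 51x^2 + 867x + 4800.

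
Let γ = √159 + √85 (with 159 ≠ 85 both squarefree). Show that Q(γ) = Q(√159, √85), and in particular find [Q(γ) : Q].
[Q(γ) : Q] = 4 (equivalently, Q(γ) = Q(√159, √85))

Obviously Q(γ) ⊆ Q(√159, √85), and [Q(√159, √85):Q] = 4 (since 159, 85 are distinct squarefree integers > 1 with 13515 not a perfect square). To show equality we compute the minimal polynomial of γ. From γ = √159 + √85: γ^2 = 159 + 2√(13515) + 85 = 244 + 2√(13515), so γ^2 - 244 = 2√(13515); squaring, (γ^2 - 244)^2 = 4·13515, i.e. γ^4 - 488γ^2 + 59536 - 54060 = 0, i.e. γ^4 - 488γ^2 + 5476 = 0. So γ is a root of x^4 - 488x^2 + 5476. This polynomial is irreducible over Q: it has no rational root (each ±√159 ± √85 is irrational), and any factorization into two quadratics over Q would force √(13515) ∈ Q (pairing opposite roots) or √159, √85 ∈ Q (other pairings), all impossible. Hence [Q(γ):Q] = 4 = [Q(√159, √85):Q], so Q(γ) = Q(√159, √85).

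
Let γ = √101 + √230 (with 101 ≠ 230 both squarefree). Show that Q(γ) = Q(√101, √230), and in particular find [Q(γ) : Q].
[Q(γ) : Q] = 4 (equivalently, Q(γ) = Q(√101, √230))

Obviously Q(γ) ⊆ Q(√101, √230), and [Q(√101, √230):Q] = 4 (since 101, 230 are distinct squarefree integers > 1 with 23230 not a perfect square). To show equality we compute the minimal polynomial of γ. From γ = √101 + √230: γ^2 = 101 + 2√(23230) + 230 = 331 + 2√(23230), so γ^2 - 331 = 2√(23230); squaring, (γ^2 - 331)^2 = 4·23230, i.e. γ^4 - 662γ^2 + 109561 - 92920 = 0, i.e. γ^4 - 662γ^2 + 16641 = 0. So γ is a root of x^4 - 662x^2 + 16641. This polynomial is irreducible over Q: it has no rational root (each ±√101 ± √230 is irrational), and any factorization into two quadratics over Q would force √(23230) ∈ Q (pairing opposite roots) or √101, √230 ∈ Q (other pairings), all impossible. Hence [Q(γ):Q] = 4 = [Q(√101, √230):Q], so Q(γ) = Q(√101, √230).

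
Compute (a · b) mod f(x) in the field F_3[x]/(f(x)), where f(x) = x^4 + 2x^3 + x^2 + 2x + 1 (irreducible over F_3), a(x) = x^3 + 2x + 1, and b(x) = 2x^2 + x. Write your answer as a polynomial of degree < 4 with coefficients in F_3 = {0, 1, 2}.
a · b ≡ 2x^3 + 2x (mod f(x))

Multiply in F_3[x]: a(x)·b(x) = (x^3 + 2x + 1)·(2x^2 + x) = 2x^5 + x^4 + x^3 + x^2 + x. This has degree ≥ 4, so divide by f(x) over F_3: 2x^5 + x^4 + x^3 + x^2 + x = (2x)·(x^4 + 2x^3 + x^2 + 2x + 1) + (2x^3 + 2x). Hence a·b ≡ 2x^3 + 2x (mod f). (F_3[x]/(f) is a field with 3^4 = 81 elements since f is irreducible of degree 4.)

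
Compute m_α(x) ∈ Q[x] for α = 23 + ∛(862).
m_α(x) = x^3 - 69x^2 + 1587x - 13029

Set β = α - 23 = ∛(862), so β^3 = 862. Then (α - 23)^3 - 862 = 0, i.e. α is a root of g(x) = (x - 23)^3 - 862 = x^3 - 69x^2 + 1587x - 13029. Since g(x) = h(x - 23) where h(x) = x^3 - 862, and h is irreducible over Q (because 862 is not a perfect cube, so h has no rational root, and a monic cubic with no rational root is irreducible), g is also irreducible (irreducibility is preserved under the substitution x → x - 23). Hence m_α(x) = x^3 - 69x^2 + 1587x - 13029.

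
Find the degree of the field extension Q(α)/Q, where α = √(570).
[Q(α):Q] = 2

[Q(α):Q] equals the degree of the minimal polynomial of α. Here α^2 = 570 and x^2 - 570 is irreducible (d = 570 is squarefree, ≠ 1, hence not a square), so deg(m_α) = 2. Thus [Q(α):Q] = 2.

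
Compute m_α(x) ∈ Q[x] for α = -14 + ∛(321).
m_α(x) = x^3 + 42x^2 + 588x + 2423

Set β = α + 14 = ∛(321), so β^3 = 321. Then (α + 14)^3 - 321 = 0, i.e. α is a root of g(x) = (x + 14)^3 - 321 = x^3 + 42x^2 + 588x + 2423. Since g(x) = h(x + 14) where h(x) = x^3 - 321, and h is irreducible over Q (because 321 is not a perfect cube, so h has no rational root, and a monic cubic with no rational root is irreducible), g is also irreducible (irreducibility is preserved under the substitution x → x + 14). Hence m_α(x) = x^3 + 42x^2 + 588x + 2423.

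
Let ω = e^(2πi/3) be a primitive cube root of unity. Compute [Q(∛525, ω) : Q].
[Q(∛525, ω) : Q] = 6

[Q(∛525):Q] = 3 (min poly x^3 - 525, irreducible since 525 is not a perfect cube). [Q(ω):Q] = 2 (min poly x^2 + x + 1). Since Q(∛525) ⊂ R and ω ∉ R, we have ω ∉ Q(∛525), so x^2 + x + 1 remains irreducible over Q(∛525) and [Q(∛525, ω) : Q(∛525)] = 2. By the tower law, [Q(∛525, ω) : Q] = 3 · 2 = 6. (In fact Q(∛525, ω) is the splitting field of x^3 - 525 over Q.)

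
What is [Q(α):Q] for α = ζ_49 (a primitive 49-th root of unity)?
[Q(α):Q] = 42

The minimal polynomial of ζ_49 over Q is the 49-th cyclotomic polynomial Φ_49(x), which is irreducible over Q and has degree φ(49) = 42. Hence [Q(α):Q] = φ(49) = 42.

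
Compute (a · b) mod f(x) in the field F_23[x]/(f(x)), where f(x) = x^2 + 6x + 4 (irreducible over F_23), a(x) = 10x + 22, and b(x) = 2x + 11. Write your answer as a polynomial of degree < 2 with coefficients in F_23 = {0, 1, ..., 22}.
a · b ≡ 11x + 1 (mod f(x))

Multiply in F_23[x]: a(x)·b(x) = (10x + 22)·(2x + 11) = 20x^2 + 16x + 12. This has degree ≥ 2, so divide by f(x) over F_23: 20x^2 + 16x + 12 = (20)·(x^2 + 6x + 4) + (11x + 1). Hence a·b ≡ 11x + 1 (mod f). (F_23[x]/(f) is a field with 23^2 = 529 elements since f is irreducible of degree 2.)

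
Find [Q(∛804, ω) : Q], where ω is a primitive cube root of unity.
[Q(∛804, ω) : Q] = 6

[Q(∛804):Q] = 3 (min poly x^3 - 804, irreducible since 804 is not a perfect cube). [Q(ω):Q] = 2 (min poly x^2 + x + 1). Since Q(∛804) ⊂ R and ω ∉ R, we have ω ∉ Q(∛804), so x^2 + x + 1 remains irreducible over Q(∛804) and [Q(∛804, ω) : Q(∛804)] = 2. By the tower law, [Q(∛804, ω) : Q] = 3 · 2 = 6. (In fact Q(∛804, ω) is the splitting field of x^3 - 804 over Q.)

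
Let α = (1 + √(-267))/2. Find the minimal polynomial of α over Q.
m_α(x) = x^2 - x + 67

From 2α - 1 = √(-267), squaring gives (2α - 1)^2 = -267, i.e. 4α^2 - 4α + 1 = -267, so α^2 - α + (1 + 267)/4 = 0. Since -267 ≡ 1 (mod 4), (1 + 267)/4 = 67 ∈ Z. The polynomial x^2 - x + 67 has discriminant 1 - 4·(67) = -267, which is not a perfect square in Q (d = -267 is squarefree and ≠ 1), so x^2 - x + 67 is irreducible over Q. It is the minimal polynomial of α.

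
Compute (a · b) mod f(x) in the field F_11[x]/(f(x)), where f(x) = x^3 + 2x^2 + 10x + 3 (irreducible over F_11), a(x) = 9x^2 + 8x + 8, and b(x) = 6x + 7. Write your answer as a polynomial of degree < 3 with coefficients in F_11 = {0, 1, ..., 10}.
a · b ≡ 3x^2 + 4x + 4 (mod f(x))

Multiply in F_11[x]: a(x)·b(x) = (9x^2 + 8x + 8)·(6x + 7) = 10x^3 + x^2 + 5x + 1. This has degree ≥ 3, so divide by f(x) over F_11: 10x^3 + x^2 + 5x + 1 = (10)·(x^3 + 2x^2 + 10x + 3) + (3x^2 + 4x + 4). Hence a·b ≡ 3x^2 + 4x + 4 (mod f). (F_11[x]/(f) is a field with 11^3 = 1331 elements since f is irreducible of degree 3.)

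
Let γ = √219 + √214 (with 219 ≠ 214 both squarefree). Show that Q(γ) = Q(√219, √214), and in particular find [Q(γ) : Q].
[Q(γ) : Q] = 4 (equivalently, Q(γ) = Q(√219, √214))

Obviously Q(γ) ⊆ Q(√219, √214), and [Q(√219, √214):Q] = 4 (since 219, 214 are distinct squarefree integers > 1 with 46866 not a perfect square). To show equality we compute the minimal polynomial of γ. From γ = √219 + √214: γ^2 = 219 + 2√(46866) + 214 = 433 + 2√(46866), so γ^2 - 433 = 2√(46866); squaring, (γ^2 - 433)^2 = 4·46866, i.e. γ^4 - 866γ^2 + 187489 - 187464 = 0, i.e. γ^4 - 866γ^2 + 25 = 0. So γ is a root of x^4 - 866x^2 + 25. This polynomial is irreducible over Q: it has no rational root (each ±√219 ± √214 is irrational), and any factorization into two quadratics over Q would force √(46866) ∈ Q (pairing opposite roots) or √219, √214 ∈ Q (other pairings), all impossible. Hence [Q(γ):Q] = 4 = [Q(√219, √214):Q], so Q(γ) = Q(√219, √214).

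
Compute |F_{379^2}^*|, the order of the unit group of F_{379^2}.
|F_{379^2}^*| = 143640

F_{379^2} has 379^2 = 143641 elements; its multiplicative group consists of all nonzero elements, so |F_{379^2}^*| = 143641 - 1 = 143640. (It is cyclic since any finite subgroup of the multiplicative group of a field is cyclic.)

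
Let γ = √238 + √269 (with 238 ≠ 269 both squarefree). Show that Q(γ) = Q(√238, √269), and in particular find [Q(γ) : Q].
[Q(γ) : Q] = 4 (equivalently, Q(γ) = Q(√238, √269))

Obviously Q(γ) ⊆ Q(√238, √269), and [Q(√238, √269):Q] = 4 (since 238, 269 are distinct squarefree integers > 1 with 64022 not a perfect square). To show equality we compute the minimal polynomial of γ. From γ = √238 + √269: γ^2 = 238 + 2√(64022) + 269 = 507 + 2√(64022), so γ^2 - 507 = 2√(64022); squaring, (γ^2 - 507)^2 = 4·64022, i.e. γ^4 - 1014γ^2 + 257049 - 256088 = 0, i.e. γ^4 - 1014γ^2 + 961 = 0. So γ is a root of x^4 - 1014x^2 + 961. This polynomial is irreducible over Q: it has no rational root (each ±√238 ± √269 is irrational), and any factorization into two quadratics over Q would force √(64022) ∈ Q (pairing opposite roots) or √238, √269 ∈ Q (other pairings), all impossible. Hence [Q(γ):Q] = 4 = [Q(√238, √269):Q], so Q(γ) = Q(√238, √269).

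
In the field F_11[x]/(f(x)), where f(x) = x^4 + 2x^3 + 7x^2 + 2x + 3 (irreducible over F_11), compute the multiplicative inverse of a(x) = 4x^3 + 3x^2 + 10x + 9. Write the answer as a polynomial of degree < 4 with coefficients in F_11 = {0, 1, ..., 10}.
a(x)^(-1) ≡ 5x^3 + 4x^2 + 2x + 6 (mod f(x))

Since f is irreducible over F_11, F_11[x]/(f) is a field and a(x) ≠ 0 has an inverse. Apply the extended Euclidean algorithm to f(x) and a(x) in F_11[x]: f(x) = (3x + 1)·a(x) + (7x^2 + 9x + 5);  a(x) = (10x + 8)·(7x^2 + 9x + 5) + (9x + 2);  (7x^2 + 9x + 5) = (2x + 3)·(9x + 2) + (10). The last nonzero remainder is the constant 10 = gcd(f, a) in F_11. Back-substituting through the division chain expresses 10 = s(x)·a(x) + t(x)·f(x) with s(x) ≡ 6x^3 + 7x^2 + 9x + 5 (mod f), so (6x^3 + 7x^2 + 9x + 5)·a(x) ≡ 10 (mod f). Multiplying by 10^(-1) ≡ 10 in F_11 gives a(x)^(-1) ≡ 10·(6x^3 + 7x^2 + 9x + 5) ≡ 5x^3 + 4x^2 + 2x + 6 (mod f). Check: (4x^3 + 3x^2 + 10x + 9)·(5x^3 + 4x^2 + 2x + 6) = 9x^6 + 9x^5 + 4x^4 + 5x^3 + 8x^2 + x + 10 ≡ 1 (mod x^4 + 2x^3 + 7x^2 + 2x + 3).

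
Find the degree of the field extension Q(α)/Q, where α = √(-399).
[Q(α):Q] = 2

[Q(α):Q] equals the degree of the minimal polynomial of α. Here α^2 = -399 and x^2 + 399 is irreducible (d = -399 is squarefree, ≠ 1, hence not a square), so deg(m_α) = 2. Thus [Q(α):Q] = 2.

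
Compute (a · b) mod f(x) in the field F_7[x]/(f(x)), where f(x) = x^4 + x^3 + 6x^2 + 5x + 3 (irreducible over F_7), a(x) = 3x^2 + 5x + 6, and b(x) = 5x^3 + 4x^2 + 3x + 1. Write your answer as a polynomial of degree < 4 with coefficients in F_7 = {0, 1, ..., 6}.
a · b ≡ 3x^3 + 3x^2 + x + 3 (mod f(x))

Multiply in F_7[x]: a(x)·b(x) = (3x^2 + 5x + 6)·(5x^3 + 4x^2 + 3x + 1) = x^5 + 2x^4 + 3x^3 + 2x + 6. This has degree ≥ 4, so divide by f(x) over F_7: x^5 + 2x^4 + 3x^3 + 2x + 6 = (x + 1)·(x^4 + x^3 + 6x^2 + 5x + 3) + (3x^3 + 3x^2 + x + 3). Hence a·b ≡ 3x^3 + 3x^2 + x + 3 (mod f). (F_7[x]/(f) is a field with 7^4 = 2401 elements since f is irreducible of degree 4.)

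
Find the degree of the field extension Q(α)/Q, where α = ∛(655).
[Q(α):Q] = 3

The minimal polynomial of α is x^3 - 655, irreducible over Q since 655 is not a perfect cube (so x^3 - 655 has no rational root). Hence [Q(α):Q] = deg(m_α) = 3.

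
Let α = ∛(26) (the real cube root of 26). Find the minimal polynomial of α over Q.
m_α(x) = x^3 - 26

α satisfies α^3 = 26, so x^3 - 26 annihilates α. By the rational root test, a rational root p/q (in lowest terms) of x^3 - 26 would satisfy p^3 = 26 q^3, forcing q = 1 and p^3 = 26; but 26 is not a perfect cube, contradiction. A monic cubic over Q with no rational root is irreducible (any nontrivial factorization would include a linear factor). Hence x^3 - 26 is the minimal polynomial of α, and in particular [Q(α):Q] = 3.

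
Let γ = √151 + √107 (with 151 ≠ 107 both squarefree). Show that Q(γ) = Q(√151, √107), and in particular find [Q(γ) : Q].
[Q(γ) : Q] = 4 (equivalently, Q(γ) = Q(√151, √107))

Obviously Q(γ) ⊆ Q(√151, √107), and [Q(√151, √107):Q] = 4 (since 151, 107 are distinct squarefree integers > 1 with 16157 not a perfect square). To show equality we compute the minimal polynomial of γ. From γ = √151 + √107: γ^2 = 151 + 2√(16157) + 107 = 258 + 2√(16157), so γ^2 - 258 = 2√(16157); squaring, (γ^2 - 258)^2 = 4·16157, i.e. γ^4 - 516γ^2 + 66564 - 64628 = 0, i.e. γ^4 - 516γ^2 + 1936 = 0. So γ is a root of x^4 - 516x^2 + 1936. This polynomial is irreducible over Q: it has no rational root (each ±√151 ± √107 is irrational), and any factorization into two quadratics over Q would force √(16157) ∈ Q (pairing opposite roots) or √151, √107 ∈ Q (other pairings), all impossible. Hence [Q(γ):Q] = 4 = [Q(√151, √107):Q], so Q(γ) = Q(√151, √107).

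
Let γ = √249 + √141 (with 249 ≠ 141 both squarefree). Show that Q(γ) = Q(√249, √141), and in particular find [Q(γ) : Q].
[Q(γ) : Q] = 4 (equivalently, Q(γ) = Q(√249, √141))

Obviously Q(γ) ⊆ Q(√249, √141), and [Q(√249, √141):Q] = 4 (since 249, 141 are distinct squarefree integers > 1 with 35109 not a perfect square). To show equality we compute the minimal polynomial of γ. From γ = √249 + √141: γ^2 = 249 + 2√(35109) + 141 = 390 + 2√(35109), so γ^2 - 390 = 2√(35109); squaring, (γ^2 - 390)^2 = 4·35109, i.e. γ^4 - 780γ^2 + 152100 - 140436 = 0, i.e. γ^4 - 780γ^2 + 11664 = 0. So γ is a root of x^4 - 780x^2 + 11664. This polynomial is irreducible over Q: it has no rational root (each ±√249 ± √141 is irrational), and any factorization into two quadratics over Q would force √(35109) ∈ Q (pairing opposite roots) or √249, √141 ∈ Q (other pairings), all impossible. Hence [Q(γ):Q] = 4 = [Q(√249, √141):Q], so Q(γ) = Q(√249, √141).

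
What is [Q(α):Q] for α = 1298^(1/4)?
[Q(α):Q] = 4

α is a root of x^4 - 1298. By Eisenstein's criterion at the prime p = 2 (which divides the constant term 1298 but p^2 = 4 does not, since 1298 is squarefree), x^4 - 1298 is irreducible over Q. Hence [Q(α):Q] = 4.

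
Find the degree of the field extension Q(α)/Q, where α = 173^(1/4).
[Q(α):Q] = 4

α is a root of x^4 - 173. By Eisenstein's criterion at the prime p = 173 (which divides the constant term 173 but p^2 = 29929 does not, since 173 is squarefree), x^4 - 173 is irreducible over Q. Hence [Q(α):Q] = 4.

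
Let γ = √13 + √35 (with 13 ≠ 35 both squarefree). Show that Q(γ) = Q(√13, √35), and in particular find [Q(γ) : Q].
[Q(γ) : Q] = 4 (equivalently, Q(γ) = Q(√13, √35))

Obviously Q(γ) ⊆ Q(√13, √35), and [Q(√13, √35):Q] = 4 (since 13, 35 are distinct squarefree integers > 1 with 455 not a perfect square). To show equality we compute the minimal polynomial of γ. From γ = √13 + √35: γ^2 = 13 + 2√(455) + 35 = 48 + 2√(455), so γ^2 - 48 = 2√(455); squaring, (γ^2 - 48)^2 = 4·455, i.e. γ^4 - 96γ^2 + 2304 - 1820 = 0, i.e. γ^4 - 96γ^2 + 484 = 0. So γ is a root of x^4 - 96x^2 + 484. This polynomial is irreducible over Q: it has no rational root (each ±√13 ± √35 is irrational), and any factorization into two quadratics over Q would force √(455) ∈ Q (pairing opposite roots) or √13, √35 ∈ Q (other pairings), all impossible. Hence [Q(γ):Q] = 4 = [Q(√13, √35):Q], so Q(γ) = Q(√13, √35).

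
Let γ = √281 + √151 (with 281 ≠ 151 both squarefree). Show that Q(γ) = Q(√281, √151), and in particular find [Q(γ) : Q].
[Q(γ) : Q] = 4 (equivalently, Q(γ) = Q(√281, √151))

Obviously Q(γ) ⊆ Q(√281, √151), and [Q(√281, √151):Q] = 4 (since 281, 151 are distinct squarefree integers > 1 with 42431 not a perfect square). To show equality we compute the minimal polynomial of γ. From γ = √281 + √151: γ^2 = 281 + 2√(42431) + 151 = 432 + 2√(42431), so γ^2 - 432 = 2√(42431); squaring, (γ^2 - 432)^2 = 4·42431, i.e. γ^4 - 864γ^2 + 186624 - 169724 = 0, i.e. γ^4 - 864γ^2 + 16900 = 0. So γ is a root of x^4 - 864x^2 + 16900. This polynomial is irreducible over Q: it has no rational root (each ±√281 ± √151 is irrational), and any factorization into two quadratics over Q would force √(42431) ∈ Q (pairing opposite roots) or √281, √151 ∈ Q (other pairings), all impossible. Hence [Q(γ):Q] = 4 = [Q(√281, √151):Q], so Q(γ) = Q(√281, √151).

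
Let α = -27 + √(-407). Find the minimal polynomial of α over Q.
m_α(x) = x^2 + 54x + 1136

From α + 27 = √(-407), squaring gives (α + 27)^2 = -407, i.e. α^2 + 54α + 729 = -407, so α^2 + 54α + 1136 = 0. The discriminant of x^2 + 54x + 1136 is (54)^2 - 4·(1136) = 2916 - 4544 = -1628, and 4·(-407) is not a perfect square in Q since -407 is squarefree and ≠ 1. Hence x^2 + 54x + 1136 is irreducible over Q and is the minimal polynomial of α.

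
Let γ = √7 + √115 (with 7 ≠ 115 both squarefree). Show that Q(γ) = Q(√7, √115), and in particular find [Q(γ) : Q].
[Q(γ) : Q] = 4 (equivalently, Q(γ) = Q(√7, √115))

Obviously Q(γ) ⊆ Q(√7, √115), and [Q(√7, √115):Q] = 4 (since 7, 115 are distinct squarefree integers > 1 with 805 not a perfect square). To show equality we compute the minimal polynomial of γ. From γ = √7 + √115: γ^2 = 7 + 2√(805) + 115 = 122 + 2√(805), so γ^2 - 122 = 2√(805); squaring, (γ^2 - 122)^2 = 4·805, i.e. γ^4 - 244γ^2 + 14884 - 3220 = 0, i.e. γ^4 - 244γ^2 + 11664 = 0. So γ is a root of x^4 - 244x^2 + 11664. This polynomial is irreducible over Q: it has no rational root (each ±√7 ± √115 is irrational), and any factorization into two quadratics over Q would force √(805) ∈ Q (pairing opposite roots) or √7, √115 ∈ Q (other pairings), all impossible. Hence [Q(γ):Q] = 4 = [Q(√7, √115):Q], so Q(γ) = Q(√7, √115).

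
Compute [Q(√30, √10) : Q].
[Q(√30, √10) : Q] = 4

[Q(√30):Q] = 2 (min poly x^2 - 30, irreducible since 30 is squarefree > 1). For the top step, suppose √10 ∈ Q(√30), say √10 = c + d√30 with c, d ∈ Q. Squaring: 10 = c^2 + 30d^2 + 2cd√30. Since √30 ∉ Q this forces 2cd = 0. If d = 0 then √10 = c ∈ Q, contradicting 10 squarefree > 1. If c = 0 then 10 = 30d^2, so 30·10 = (30d)^2 is a perfect square in Q — but 30·10 = 300 is not a perfect square (since 30 and 10 are distinct squarefree integers). Contradiction. Hence √10 ∉ Q(√30), so x^2 - 10 stays irreducible over Q(√30) and [Q(√30, √10) : Q(√30)] = 2. By the tower law, [Q(√30, √10) : Q] = 2 · 2 = 4.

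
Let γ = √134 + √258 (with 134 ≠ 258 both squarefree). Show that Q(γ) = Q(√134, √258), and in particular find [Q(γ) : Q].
[Q(γ) : Q] = 4 (equivalently, Q(γ) = Q(√134, √258))

Obviously Q(γ) ⊆ Q(√134, √258), and [Q(√134, √258):Q] = 4 (since 134, 258 are distinct squarefree integers > 1 with 34572 not a perfect square). To show equality we compute the minimal polynomial of γ. From γ = √134 + √258: γ^2 = 134 + 2√(34572) + 258 = 392 + 2√(34572), so γ^2 - 392 = 2√(34572); squaring, (γ^2 - 392)^2 = 4·34572, i.e. γ^4 - 784γ^2 + 153664 - 138288 = 0, i.e. γ^4 - 784γ^2 + 15376 = 0. So γ is a root of x^4 - 784x^2 + 15376. This polynomial is irreducible over Q: it has no rational root (each ±√134 ± √258 is irrational), and any factorization into two quadratics over Q would force √(34572) ∈ Q (pairing opposite roots) or √134, √258 ∈ Q (other pairings), all impossible. Hence [Q(γ):Q] = 4 = [Q(√134, √258):Q], so Q(γ) = Q(√134, √258).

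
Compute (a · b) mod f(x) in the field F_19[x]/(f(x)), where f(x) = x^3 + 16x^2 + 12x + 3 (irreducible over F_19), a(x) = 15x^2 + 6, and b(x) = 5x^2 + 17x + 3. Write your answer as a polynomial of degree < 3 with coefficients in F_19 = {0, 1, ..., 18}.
a · b ≡ 7x^2 + 7x + 3 (mod f(x))

Multiply in F_19[x]: a(x)·b(x) = (15x^2 + 6)·(5x^2 + 17x + 3) = 18x^4 + 8x^3 + 18x^2 + 7x + 18. This has degree ≥ 3, so divide by f(x) over F_19: 18x^4 + 8x^3 + 18x^2 + 7x + 18 = (18x + 5)·(x^3 + 16x^2 + 12x + 3) + (7x^2 + 7x + 3). Hence a·b ≡ 7x^2 + 7x + 3 (mod f). (F_19[x]/(f) is a field with 19^3 = 6859 elements since f is irreducible of degree 3.)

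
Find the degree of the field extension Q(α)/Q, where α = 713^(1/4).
[Q(α):Q] = 4

α is a root of x^4 - 713. By Eisenstein's criterion at the prime p = 23 (which divides the constant term 713 but p^2 = 529 does not, since 713 is squarefree), x^4 - 713 is irreducible over Q. Hence [Q(α):Q] = 4.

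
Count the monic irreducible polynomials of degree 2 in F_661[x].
There are 218130 monic irreducible polynomials of degree 2 over F_661

Each element of F_{661^2} that lies in no proper subfield is a root of exactly one monic irreducible of degree 2 over F_661, and each such polynomial has 2 distinct roots in F_{661^2}. By Möbius inversion the count is N_661(2) = (1/2) Σ_{d|2} μ(2/d) · 661^d = (1/2)(μ(2)·661^1 + μ(1)·661^2) = 436260/2 = 218130.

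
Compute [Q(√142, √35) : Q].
[Q(√142, √35) : Q] = 4

[Q(√142):Q] = 2 (min poly x^2 - 142, irreducible since 142 is squarefree > 1). For the top step, suppose √35 ∈ Q(√142), say √35 = c + d√142 with c, d ∈ Q. Squaring: 35 = c^2 + 142d^2 + 2cd√142. Since √142 ∉ Q this forces 2cd = 0. If d = 0 then √35 = c ∈ Q, contradicting 35 squarefree > 1. If c = 0 then 35 = 142d^2, so 142·35 = (142d)^2 is a perfect square in Q — but 142·35 = 4970 is not a perfect square (since 142 and 35 are distinct squarefree integers). Contradiction. Hence √35 ∉ Q(√142), so x^2 - 35 stays irreducible over Q(√142) and [Q(√142, √35) : Q(√142)] = 2. By the tower law, [Q(√142, √35) : Q] = 2 · 2 = 4.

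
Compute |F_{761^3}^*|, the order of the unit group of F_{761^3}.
|F_{761^3}^*| = 440711080

F_{761^3} has 761^3 = 440711081 elements; its multiplicative group consists of all nonzero elements, so |F_{761^3}^*| = 440711081 - 1 = 440711080. (It is cyclic since any finite subgroup of the multiplicative group of a field is cyclic.)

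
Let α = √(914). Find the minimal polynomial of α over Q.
m_α(x) = x^2 - 914

α satisfies α^2 - 914 = 0, so x^2 - 914 annihilates α. Since d = 914 is squarefree and ≠ 1, it is not a perfect square in Q, so x^2 - 914 has no rational root and is therefore irreducible over Q (a degree-2 polynomial over a field is irreducible iff it has no root). Hence m_α(x) = x^2 - 914.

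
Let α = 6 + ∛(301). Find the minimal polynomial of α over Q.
m_α(x) = x^3 - 18x^2 + 108x - 517

Set β = α - 6 = ∛(301), so β^3 = 301. Then (α - 6)^3 - 301 = 0, i.e. α is a root of g(x) = (x - 6)^3 - 301 = x^3 - 18x^2 + 108x - 517. Since g(x) = h(x - 6) where h(x) = x^3 - 301, and h is irreducible over Q (because 301 is not a perfect cube, so h has no rational root, and a monic cubic with no rational root is irreducible), g is also irreducible (irreducibility is preserved under the substitution x → x - 6). Hence m_α(x) = x^3 - 18x^2 + 108x - 517.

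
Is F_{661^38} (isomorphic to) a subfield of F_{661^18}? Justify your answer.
No: F_{661^38} is not a subfield of F_{661^18}

F_{p^m} embeds in F_{p^n} iff m | n. Here 38 ∤ 18 (since 18 = 0·38 + 18 with remainder 18 ≠ 0), so F_{661^38} is not a subfield of F_{661^18}. Equivalently: if it were, the tower law would give 38 = [F_{661^38}:F_661] dividing [F_{661^18}:F_661] = 18, contradiction.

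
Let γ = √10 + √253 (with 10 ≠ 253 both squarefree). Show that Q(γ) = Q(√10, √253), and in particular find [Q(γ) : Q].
[Q(γ) : Q] = 4 (equivalently, Q(γ) = Q(√10, √253))

Obviously Q(γ) ⊆ Q(√10, √253), and [Q(√10, √253):Q] = 4 (since 10, 253 are distinct squarefree integers > 1 with 2530 not a perfect square). To show equality we compute the minimal polynomial of γ. From γ = √10 + √253: γ^2 = 10 + 2√(2530) + 253 = 263 + 2√(2530), so γ^2 - 263 = 2√(2530); squaring, (γ^2 - 263)^2 = 4·2530, i.e. γ^4 - 526γ^2 + 69169 - 10120 = 0, i.e. γ^4 - 526γ^2 + 59049 = 0. So γ is a root of x^4 - 526x^2 + 59049. This polynomial is irreducible over Q: it has no rational root (each ±√10 ± √253 is irrational), and any factorization into two quadratics over Q would force √(2530) ∈ Q (pairing opposite roots) or √10, √253 ∈ Q (other pairings), all impossible. Hence [Q(γ):Q] = 4 = [Q(√10, √253):Q], so Q(γ) = Q(√10, √253).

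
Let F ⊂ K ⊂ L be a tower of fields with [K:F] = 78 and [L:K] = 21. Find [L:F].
[L:F] = 1638

The tower law says that for any tower of field extensions F ⊂ K ⊂ L with finite degrees, [L:F] = [L:K] · [K:F]. Here this gives [L:F] = 21 · 78 = 1638.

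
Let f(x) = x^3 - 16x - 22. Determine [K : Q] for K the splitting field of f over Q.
[K : Q] = 6

By the rational root test, any rational root of the monic integer polynomial f(x) = x^3 - 16x - 22 must be an integer dividing the constant term -22, i.e. one of ±{1, 2, 11, 22}. Evaluating: f(1) = -37, f(-1) = -7, f(2) = -46, f(-2) = 2, f(11) = 1133, f(-11) = -1177, f(22) = 10274, f(-22) = -10318; none is 0, so f has no rational root and is therefore irreducible over Q (a cubic with no linear factor over a field is irreducible). For an irreducible cubic, the Galois group is A_3 or S_3 according as the discriminant disc(f) = -4a^3 - 27b^2 = -4·(-16)^3 - 27·(-22)^2 = 3316 is or is not a square in Q. Here disc(f) = 3316 is not a perfect square in Q, so the Galois group of f over Q is not contained in A_3 and must be all of S_3. The splitting field has degree |S_3| = 6 over Q, so [K : Q] = 6.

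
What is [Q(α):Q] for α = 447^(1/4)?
[Q(α):Q] = 4

α is a root of x^4 - 447. By Eisenstein's criterion at the prime p = 3 (which divides the constant term 447 but p^2 = 9 does not, since 447 is squarefree), x^4 - 447 is irreducible over Q. Hence [Q(α):Q] = 4.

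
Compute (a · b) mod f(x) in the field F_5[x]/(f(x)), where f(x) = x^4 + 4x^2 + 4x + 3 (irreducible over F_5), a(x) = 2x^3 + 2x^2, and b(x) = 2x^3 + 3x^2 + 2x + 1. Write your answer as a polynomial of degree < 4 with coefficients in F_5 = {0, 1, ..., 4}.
a · b ≡ 4x^2 + 4x + 3 (mod f(x))

Multiply in F_5[x]: a(x)·b(x) = (2x^3 + 2x^2)·(2x^3 + 3x^2 + 2x + 1) = 4x^6 + x^3 + 2x^2. This has degree ≥ 4, so divide by f(x) over F_5: 4x^6 + x^3 + 2x^2 = (4x^2 + 4)·(x^4 + 4x^2 + 4x + 3) + (4x^2 + 4x + 3). Hence a·b ≡ 4x^2 + 4x + 3 (mod f). (F_5[x]/(f) is a field with 5^4 = 625 elements since f is irreducible of degree 4.)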